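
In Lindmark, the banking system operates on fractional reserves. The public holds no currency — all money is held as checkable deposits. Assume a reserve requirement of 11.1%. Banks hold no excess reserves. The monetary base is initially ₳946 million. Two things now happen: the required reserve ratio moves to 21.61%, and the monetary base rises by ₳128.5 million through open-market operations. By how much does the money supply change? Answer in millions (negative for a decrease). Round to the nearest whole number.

Before: m₁ = 1 / (0.111) ≈ 9.00901, MB₁ = 946, so M₁ = 9.00901 × 946 ≈ 8522.5235 million.
After: m₂ = 1 / (0.2161) ≈ 4.62749, MB₂ = 946 + 128.5 = 1074.5, so M₂ = 4.62749 × 1074.5 ≈ 4972.238 million.
ΔM = M₂ − M₁ = 4972.238 − 8522.5235 = -3550.2855 million.

-3550 million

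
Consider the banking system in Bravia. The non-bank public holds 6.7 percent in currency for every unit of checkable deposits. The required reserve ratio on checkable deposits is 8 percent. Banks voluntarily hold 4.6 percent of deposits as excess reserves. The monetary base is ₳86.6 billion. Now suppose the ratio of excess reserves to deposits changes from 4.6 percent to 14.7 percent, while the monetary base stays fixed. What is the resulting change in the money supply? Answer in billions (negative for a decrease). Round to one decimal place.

Initially m₁ = (1 + 0.067) / (0.08 + 0.046 + 0.067) ≈ 5.5285, so M₁ = 5.5285 × 86.6 = 478.7681 billion.
After the change m₂ = (1 + 0.067) / (0.08 + 0.147 + 0.067) ≈ 3.6293, so M₂ = 3.6293 × 86.6 ≈ 314.2974 billion.
ΔM = M₂ − M₁ = 314.2974 − 478.7681 = -164.4707 billion.

-164.5 billion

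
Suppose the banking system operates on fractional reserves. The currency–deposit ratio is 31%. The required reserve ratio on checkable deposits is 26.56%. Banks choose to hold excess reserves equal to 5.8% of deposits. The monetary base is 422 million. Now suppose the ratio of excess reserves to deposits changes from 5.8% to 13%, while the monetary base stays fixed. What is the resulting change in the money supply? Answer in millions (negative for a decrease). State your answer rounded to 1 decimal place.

-89.0 million

Initially m₁ = (1 + 0.31) / (0.2656 + 0.058 + 0.31) ≈ 2.06755, so M₁ = 2.06755 × 422 = 872.5061 million.
After the change m₂ = (1 + 0.31) / (0.2656 + 0.13 + 0.31) ≈ 1.85658, so M₂ = 1.85658 × 422 ≈ 783.4768 million.
ΔM = M₂ − M₁ = 783.4768 − 872.5061 = -89.0293 million.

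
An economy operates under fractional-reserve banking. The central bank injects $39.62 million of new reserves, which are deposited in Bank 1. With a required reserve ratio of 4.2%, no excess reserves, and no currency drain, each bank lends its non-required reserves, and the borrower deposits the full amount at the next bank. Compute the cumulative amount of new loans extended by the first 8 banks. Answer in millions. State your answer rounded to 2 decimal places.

Bank i lends (1 − rr)^i of the original deposit: Bank 1 lends 39.62·0.9580 ≈ 37.9560, Bank 2 lends 39.62·0.9580² ≈ 36.3618, and so on.
Summing a geometric series: total = 39.62·[0.9580·(1 − 0.9580^8) / (1 − 0.9580)] ≈ 262.5705 million.

$262.57 million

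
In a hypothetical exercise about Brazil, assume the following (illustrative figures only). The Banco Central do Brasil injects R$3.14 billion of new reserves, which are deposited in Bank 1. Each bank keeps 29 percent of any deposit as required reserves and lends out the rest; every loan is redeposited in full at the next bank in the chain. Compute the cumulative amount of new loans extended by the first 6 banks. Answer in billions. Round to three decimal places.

Bank i lends (1 − rr)^i of the original deposit: Bank 1 lends 3.14·0.7100 = 2.2294, Bank 2 lends 3.14·0.7100² ≈ 1.5829, and so on.
Summing a geometric series: total = 3.14·[0.7100·(1 − 0.7100^6) / (1 − 0.7100)] ≈ 6.7028 billion.

R$6.703 billion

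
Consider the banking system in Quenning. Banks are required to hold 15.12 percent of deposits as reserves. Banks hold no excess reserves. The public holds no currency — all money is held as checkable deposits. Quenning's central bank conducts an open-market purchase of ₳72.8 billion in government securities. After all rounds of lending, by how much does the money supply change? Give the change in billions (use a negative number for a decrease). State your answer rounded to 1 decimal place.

₳481.5 billion

The simple money multiplier is m = 1/rr = 1/0.1512 ≈ 6.6138.
An open-market purchase increases the monetary base by 72.8 billion, so ΔM = m × ΔMB = 6.6138 × 72.8 ≈ 481.4846 billion.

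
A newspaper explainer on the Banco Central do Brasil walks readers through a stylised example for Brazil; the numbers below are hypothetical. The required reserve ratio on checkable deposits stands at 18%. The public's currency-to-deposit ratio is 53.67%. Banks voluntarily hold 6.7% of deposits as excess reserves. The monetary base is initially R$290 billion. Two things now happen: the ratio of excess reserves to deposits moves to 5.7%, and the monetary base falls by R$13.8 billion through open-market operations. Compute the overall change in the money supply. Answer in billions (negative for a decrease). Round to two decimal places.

Before: m₁ = (1 + 0.5367) / (0.18 + 0.067 + 0.5367) ≈ 1.960827, MB₁ = 290, so M₁ = 1.960827 × 290 ≈ 568.6398 billion.
After: m₂ = (1 + 0.5367) / (0.18 + 0.057 + 0.5367) ≈ 1.986170, MB₂ = 290 − 13.8 = 276.2, so M₂ = 1.986170 × 276.2 ≈ 548.5802 billion.
ΔM = M₂ − M₁ = 548.5802 − 568.6398 = -20.0596 billion.

-20.06 billion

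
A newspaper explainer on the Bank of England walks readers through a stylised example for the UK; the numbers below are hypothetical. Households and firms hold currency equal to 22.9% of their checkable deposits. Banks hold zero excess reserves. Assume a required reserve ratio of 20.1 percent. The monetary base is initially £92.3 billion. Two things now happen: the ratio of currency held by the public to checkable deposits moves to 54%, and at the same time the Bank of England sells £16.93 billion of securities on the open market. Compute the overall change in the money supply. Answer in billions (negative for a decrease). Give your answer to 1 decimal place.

-107.2 billion

Before: m₁ = (1 + 0.229) / (0.201 + 0.229) ≈ 2.8581, MB₁ = 92.3, so M₁ = 2.8581 × 92.3 ≈ 263.8026 billion.
After: m₂ = (1 + 0.54) / (0.201 + 0.54) ≈ 2.0783, MB₂ = 92.3 − 16.93 = 75.37, so M₂ = 2.0783 × 75.37 ≈ 156.6415 billion.
ΔM = M₂ − M₁ = 156.6415 − 263.8026 = -107.1611 billion.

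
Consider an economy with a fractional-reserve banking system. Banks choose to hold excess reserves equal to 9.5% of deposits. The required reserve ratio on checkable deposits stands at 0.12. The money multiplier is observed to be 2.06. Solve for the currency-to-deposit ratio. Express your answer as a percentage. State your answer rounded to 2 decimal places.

Using m = 2.06. From m = (1 + c)/(c + rr + e), rearranging gives 1 + c = m·(c + rr + e), so c·(1 − m) = m·(rr + e) − 1.
Hence c = [m·(rr + e) − 1]/(1 − m) = [2.06 × (0.12 + 0.095) − 1] / (1 − 2.06) ≈ 0.525566.

52.56%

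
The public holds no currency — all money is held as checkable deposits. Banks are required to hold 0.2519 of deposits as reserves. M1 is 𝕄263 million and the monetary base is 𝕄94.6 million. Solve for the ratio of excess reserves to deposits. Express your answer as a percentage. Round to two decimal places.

10.78%

Using m = M/MB = 263/94.6 ≈ 2.780127. Since m = (1 + c)/(c + rr + e), the denominator satisfies c + rr + e = (1 + c)/m = (1 + 0) / 2.780127 ≈ 0.359696.
With c = 0 and rr = 0.2519, the ratio of excess reserves to deposits is 0.359696 − 0 − 0.2519 = 0.107796.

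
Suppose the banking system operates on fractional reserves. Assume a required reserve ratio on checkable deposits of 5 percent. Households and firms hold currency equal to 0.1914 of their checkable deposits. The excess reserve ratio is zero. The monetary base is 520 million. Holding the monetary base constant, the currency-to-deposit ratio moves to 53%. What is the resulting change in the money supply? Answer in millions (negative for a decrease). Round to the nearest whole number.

-1195 million

Initially m₁ = (1 + 0.1914) / (0.05 + 0.1914) ≈ 4.9354, so M₁ = 4.9354 × 520 = 2566.408 million.
After the change m₂ = (1 + 0.53) / (0.05 + 0.53) ≈ 2.6379, so M₂ = 2.6379 × 520 = 1371.708 million.
ΔM = M₂ − M₁ = 1371.708 − 2566.408 = -1194.7 million.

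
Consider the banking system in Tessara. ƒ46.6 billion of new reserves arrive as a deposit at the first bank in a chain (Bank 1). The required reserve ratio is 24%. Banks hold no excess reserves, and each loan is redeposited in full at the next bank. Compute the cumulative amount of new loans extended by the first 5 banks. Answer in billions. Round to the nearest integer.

Bank i lends (1 − rr)^i of the original deposit: Bank 1 lends 46.6·0.7600 = 35.4160, Bank 2 lends 46.6·0.7600² ≈ 26.9162, and so on.
Summing a geometric series: total = 46.6·[0.7600·(1 − 0.7600^5) / (1 − 0.7600)] ≈ 110.1508 billion.

ƒ110 billion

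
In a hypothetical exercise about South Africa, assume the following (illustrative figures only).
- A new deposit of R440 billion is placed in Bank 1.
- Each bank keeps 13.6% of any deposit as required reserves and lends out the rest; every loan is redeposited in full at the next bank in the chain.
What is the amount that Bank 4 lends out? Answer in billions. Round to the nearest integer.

Each bank lends a fraction (1 − rr) = 0.8640 of the deposit it receives, so Bank 4 receives 440·0.8640^3 and lends 440·0.8640^4 ≈ 245.1928 billion.

R245 billion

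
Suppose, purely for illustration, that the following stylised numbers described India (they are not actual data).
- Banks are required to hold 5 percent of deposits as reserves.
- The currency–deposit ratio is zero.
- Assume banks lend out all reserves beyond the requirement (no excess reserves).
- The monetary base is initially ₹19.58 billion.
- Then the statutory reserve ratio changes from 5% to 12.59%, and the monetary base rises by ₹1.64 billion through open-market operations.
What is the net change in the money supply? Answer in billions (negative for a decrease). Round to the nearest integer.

Before: m₁ = 1 / (0.05) = 20, MB₁ = 19.58, so M₁ = 20 × 19.58 = 391.6 billion.
After: m₂ = 1 / (0.1259) ≈ 7.9428, MB₂ = 19.58 + 1.64 = 21.22, so M₂ = 7.9428 × 21.22 ≈ 168.5462 billion.
ΔM = M₂ − M₁ = 168.5462 − 391.6 = -223.0538 billion.

-223 billion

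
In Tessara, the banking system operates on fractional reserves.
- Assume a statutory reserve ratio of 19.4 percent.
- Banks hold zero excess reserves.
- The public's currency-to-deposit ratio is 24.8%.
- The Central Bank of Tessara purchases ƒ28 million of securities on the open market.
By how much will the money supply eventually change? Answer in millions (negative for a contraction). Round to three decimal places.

ƒ79.059 million

The money multiplier is m = (1 + c) / (rr + c) = (1 + 0.248) / (0.194 + 0.248) ≈ 2.823529.
The purchase adds 28 million of base, so ΔM = m × ΔMB = 2.823529 × (+28) ≈ 79.0588 million.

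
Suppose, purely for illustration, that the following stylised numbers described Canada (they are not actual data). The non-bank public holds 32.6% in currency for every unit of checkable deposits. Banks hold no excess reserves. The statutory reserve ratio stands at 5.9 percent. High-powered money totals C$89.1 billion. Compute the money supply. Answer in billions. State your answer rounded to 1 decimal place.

C$306.9 billion

The money multiplier is m = (1 + c) / (rr + c) = (1 + 0.326) / (0.059 + 0.326) ≈ 3.4442.
So M = m × MB = 3.4442 × 89.1 ≈ 306.8782 billion.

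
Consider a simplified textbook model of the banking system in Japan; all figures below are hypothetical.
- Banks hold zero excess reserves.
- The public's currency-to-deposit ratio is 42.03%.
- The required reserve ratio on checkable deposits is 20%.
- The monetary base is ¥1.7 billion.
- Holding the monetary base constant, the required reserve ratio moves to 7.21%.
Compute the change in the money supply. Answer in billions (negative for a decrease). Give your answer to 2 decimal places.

¥1.01 billion

Initially m₁ = (1 + 0.4203) / (0.2 + 0.4203) ≈ 2.2897, so M₁ = 2.2897 × 1.7 ≈ 3.8925 billion.
After the change m₂ = (1 + 0.4203) / (0.0721 + 0.4203) ≈ 2.8844, so M₂ = 2.8844 × 1.7 ≈ 4.9035 billion.
ΔM = M₂ − M₁ = 4.9035 − 3.8925 = 1.011 billion.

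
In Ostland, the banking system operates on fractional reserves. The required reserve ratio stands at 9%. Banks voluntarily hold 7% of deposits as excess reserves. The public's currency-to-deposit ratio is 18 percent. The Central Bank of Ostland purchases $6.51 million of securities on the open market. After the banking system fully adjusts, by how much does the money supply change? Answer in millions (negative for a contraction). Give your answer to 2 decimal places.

$22.59 million

The money multiplier is m = (1 + c) / (rr + e + c) = (1 + 0.18) / (0.09 + 0.07 + 0.18) ≈ 3.4706.
The purchase adds 6.51 million of base, so ΔM = m × ΔMB = 3.4706 × (+6.51) ≈ 22.5936 million.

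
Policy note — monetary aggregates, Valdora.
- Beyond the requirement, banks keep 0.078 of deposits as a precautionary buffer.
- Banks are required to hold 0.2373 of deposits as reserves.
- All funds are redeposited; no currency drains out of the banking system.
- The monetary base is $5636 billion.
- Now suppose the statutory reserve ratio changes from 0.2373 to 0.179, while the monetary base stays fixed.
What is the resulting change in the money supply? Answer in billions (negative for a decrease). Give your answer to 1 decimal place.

Initially m₁ = 1 / (0.2373 + 0.078) ≈ 3.171583, so M₁ = 3.171583 × 5636 ≈ 17875.0418 billion.
After the change m₂ = 1 / (0.179 + 0.078) ≈ 3.891051, so M₂ = 3.891051 × 5636 ≈ 21929.9634 billion.
ΔM = M₂ − M₁ = 21929.9634 − 17875.0418 = 4054.9216 billion.

$4054.9 billion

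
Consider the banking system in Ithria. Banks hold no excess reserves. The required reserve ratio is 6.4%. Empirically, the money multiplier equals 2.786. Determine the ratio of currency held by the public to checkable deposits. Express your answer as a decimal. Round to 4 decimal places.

Using m = 2.786. From m = (1 + c)/(c + rr + e), rearranging gives 1 + c = m·(c + rr + e), so c·(1 − m) = m·(rr + e) − 1.
Hence c = [m·(rr + e) − 1]/(1 − m) = [2.786 × (0.064 + 0) − 1] / (1 − 2.786) ≈ 0.460076.

0.4601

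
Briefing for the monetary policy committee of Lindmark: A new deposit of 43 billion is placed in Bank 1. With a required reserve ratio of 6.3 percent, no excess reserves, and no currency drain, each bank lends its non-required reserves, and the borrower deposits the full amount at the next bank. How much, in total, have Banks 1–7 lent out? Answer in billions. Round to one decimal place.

234.0 billion

Bank i lends (1 − rr)^i of the original deposit: Bank 1 lends 43·0.9370 = 40.2910, Bank 2 lends 43·0.9370² ≈ 37.7527, and so on.
Summing a geometric series: total = 43·[0.9370·(1 − 0.9370^7) / (1 − 0.9370)] ≈ 233.9895 billion.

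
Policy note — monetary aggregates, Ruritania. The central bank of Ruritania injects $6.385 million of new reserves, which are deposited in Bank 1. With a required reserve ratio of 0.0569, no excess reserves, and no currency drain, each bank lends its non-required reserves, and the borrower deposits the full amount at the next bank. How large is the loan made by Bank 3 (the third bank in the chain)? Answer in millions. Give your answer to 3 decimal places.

Each bank lends a fraction (1 − rr) = 0.9431 of the deposit it receives, so Bank 3 receives 6.385·0.9431^2 and lends 6.385·0.9431^3 ≈ 5.3559 million.

$5.356 million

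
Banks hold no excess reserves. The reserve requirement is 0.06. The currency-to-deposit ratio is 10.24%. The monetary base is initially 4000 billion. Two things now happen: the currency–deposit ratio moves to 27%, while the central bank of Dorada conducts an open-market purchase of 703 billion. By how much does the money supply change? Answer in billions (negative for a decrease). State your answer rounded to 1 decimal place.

-9053.3 billion

Before: m₁ = (1 + 0.1024) / (0.06 + 0.1024) ≈ 6.788177, MB₁ = 4000, so M₁ = 6.788177 × 4000 = 27152.708 billion.
After: m₂ = (1 + 0.27) / (0.06 + 0.27) ≈ 3.848485, MB₂ = 4000 + 703 = 4703, so M₂ = 3.848485 × 4703 ≈ 18099.425 billion.
ΔM = M₂ − M₁ = 18099.425 − 27152.708 = -9053.283 billion.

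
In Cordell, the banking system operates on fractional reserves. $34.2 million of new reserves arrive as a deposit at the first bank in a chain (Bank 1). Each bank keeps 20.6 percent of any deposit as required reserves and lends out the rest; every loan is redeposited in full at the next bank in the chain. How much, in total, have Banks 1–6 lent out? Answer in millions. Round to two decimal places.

Bank i lends (1 − rr)^i of the original deposit: Bank 1 lends 34.2·0.7940 = 27.1548, Bank 2 lends 34.2·0.7940² ≈ 21.5609, and so on.
Summing a geometric series: total = 34.2·[0.7940·(1 − 0.7940^6) / (1 − 0.7940)] ≈ 98.7899 million.

$98.79 million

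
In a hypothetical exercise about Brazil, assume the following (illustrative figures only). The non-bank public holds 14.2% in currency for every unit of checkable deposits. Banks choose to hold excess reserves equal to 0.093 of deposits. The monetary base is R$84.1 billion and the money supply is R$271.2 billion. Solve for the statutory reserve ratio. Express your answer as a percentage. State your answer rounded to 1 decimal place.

11.9%

Using m = M/MB = 271.2/84.1 ≈ 3.224732. Since m = (1 + c)/(c + rr + e), the denominator satisfies c + rr + e = (1 + c)/m = (1 + 0.142) / 3.224732 ≈ 0.354138.
With c = 0.142 and e = 0.093, the statutory reserve ratio is 0.354138 − 0.142 − 0.093 = 0.119138.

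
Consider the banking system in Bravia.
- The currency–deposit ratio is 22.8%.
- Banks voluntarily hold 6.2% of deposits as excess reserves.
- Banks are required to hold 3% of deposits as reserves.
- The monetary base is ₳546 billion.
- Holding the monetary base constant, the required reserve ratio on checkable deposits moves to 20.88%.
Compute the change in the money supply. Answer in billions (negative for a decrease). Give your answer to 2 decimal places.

Initially m₁ = (1 + 0.228) / (0.03 + 0.062 + 0.228) = 3.837500, so M₁ = 3.837500 × 546 = 2095.275 billion.
After the change m₂ = (1 + 0.228) / (0.2088 + 0.062 + 0.228) ≈ 2.461909, so M₂ = 2.461909 × 546 ≈ 1344.2023 billion.
ΔM = M₂ − M₁ = 1344.2023 − 2095.275 = -751.0727 billion.

-751.07 billion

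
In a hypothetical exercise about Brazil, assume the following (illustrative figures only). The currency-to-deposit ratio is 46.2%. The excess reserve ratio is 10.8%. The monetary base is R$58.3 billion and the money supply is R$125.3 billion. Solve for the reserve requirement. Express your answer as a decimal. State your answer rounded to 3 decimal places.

Using m = M/MB = 125.3/58.3 ≈ 2.149228. Since m = (1 + c)/(c + rr + e), the denominator satisfies c + rr + e = (1 + c)/m = (1 + 0.462) / 2.149228 ≈ 0.680244.
With c = 0.462 and e = 0.108, the reserve requirement is 0.680244 − 0.462 − 0.108 = 0.110244.

0.110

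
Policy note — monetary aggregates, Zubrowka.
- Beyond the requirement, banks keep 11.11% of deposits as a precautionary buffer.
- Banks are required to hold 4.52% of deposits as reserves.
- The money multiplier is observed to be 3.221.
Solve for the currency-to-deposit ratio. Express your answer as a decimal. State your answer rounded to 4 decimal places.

Using m = 3.221. From m = (1 + c)/(c + rr + e), rearranging gives 1 + c = m·(c + rr + e), so c·(1 − m) = m·(rr + e) − 1.
Hence c = [m·(rr + e) − 1]/(1 − m) = [3.221 × (0.0452 + 0.1111) − 1] / (1 − 3.221) ≈ 0.223574.

0.2236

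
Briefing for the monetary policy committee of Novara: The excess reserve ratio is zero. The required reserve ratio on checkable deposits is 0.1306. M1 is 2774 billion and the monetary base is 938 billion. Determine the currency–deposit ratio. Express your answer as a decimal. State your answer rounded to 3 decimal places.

Using m = M/MB = 2774/938 ≈ 2.957356. From m = (1 + c)/(c + rr + e), rearranging gives 1 + c = m·(c + rr + e), so c·(1 − m) = m·(rr + e) − 1.
Hence c = [m·(rr + e) − 1]/(1 − m) = [2.957356 × (0.1306 + 0) − 1] / (1 − 2.957356) ≈ 0.313571.

0.314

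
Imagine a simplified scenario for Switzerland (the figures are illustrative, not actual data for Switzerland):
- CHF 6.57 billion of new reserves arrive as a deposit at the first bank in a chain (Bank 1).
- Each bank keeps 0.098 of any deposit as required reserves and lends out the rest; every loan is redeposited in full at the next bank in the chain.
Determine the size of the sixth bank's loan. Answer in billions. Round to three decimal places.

Each bank lends a fraction (1 − rr) = 0.9020 of the deposit it receives, so Bank 6 receives 6.57·0.9020^5 and lends 6.57·0.9020^6 ≈ 3.5384 billion.

CHF 3.538 billion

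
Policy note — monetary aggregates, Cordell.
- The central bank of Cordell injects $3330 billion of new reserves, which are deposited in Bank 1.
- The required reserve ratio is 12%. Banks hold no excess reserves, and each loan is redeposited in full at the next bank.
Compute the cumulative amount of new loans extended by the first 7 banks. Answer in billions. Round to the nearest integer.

Bank i lends (1 − rr)^i of the original deposit: Bank 1 lends 3330·0.8800 = 2930.4000, Bank 2 lends 3330·0.8800² = 2578.7520, and so on.
Summing a geometric series: total = 3330·[0.8800·(1 − 0.8800^7) / (1 − 0.8800)] ≈ 14440.1419 billion.

$14440 billion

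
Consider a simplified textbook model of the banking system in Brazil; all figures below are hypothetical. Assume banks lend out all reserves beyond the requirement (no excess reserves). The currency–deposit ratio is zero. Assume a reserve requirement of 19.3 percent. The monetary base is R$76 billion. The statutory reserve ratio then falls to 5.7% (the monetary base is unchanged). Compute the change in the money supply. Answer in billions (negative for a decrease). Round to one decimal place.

R$939.6 billion

Initially m₁ = 1 / (0.193) ≈ 5.1813, so M₁ = 5.1813 × 76 = 393.7788 billion.
After the change m₂ = 1 / (0.057) ≈ 17.5439, so M₂ = 17.5439 × 76 = 1333.3364 billion.
ΔM = M₂ − M₁ = 1333.3364 − 393.7788 = 939.5576 billion.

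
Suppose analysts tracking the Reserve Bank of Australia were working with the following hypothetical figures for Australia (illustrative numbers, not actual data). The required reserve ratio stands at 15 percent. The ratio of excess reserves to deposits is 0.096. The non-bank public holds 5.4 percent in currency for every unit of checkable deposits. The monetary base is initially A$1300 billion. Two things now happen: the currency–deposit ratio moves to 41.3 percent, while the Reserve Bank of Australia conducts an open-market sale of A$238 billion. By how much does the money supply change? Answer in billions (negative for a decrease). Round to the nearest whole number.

-2290 billion

Before: m₁ = (1 + 0.054) / (0.15 + 0.096 + 0.054) ≈ 3.51333, MB₁ = 1300, so M₁ = 3.51333 × 1300 = 4567.329 billion.
After: m₂ = (1 + 0.413) / (0.15 + 0.096 + 0.413) ≈ 2.14416, MB₂ = 1300 − 238 = 1062, so M₂ = 2.14416 × 1062 ≈ 2277.0979 billion.
ΔM = M₂ − M₁ = 2277.0979 − 4567.329 = -2290.2311 billion.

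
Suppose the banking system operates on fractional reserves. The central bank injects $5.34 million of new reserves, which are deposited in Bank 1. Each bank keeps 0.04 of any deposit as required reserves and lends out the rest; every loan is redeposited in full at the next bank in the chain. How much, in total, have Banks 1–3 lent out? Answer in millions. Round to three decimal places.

Bank i lends (1 − rr)^i of the original deposit: Bank 1 lends 5.34·0.9600 = 5.1264, Bank 2 lends 5.34·0.9600² ≈ 4.9213, and so on.
Summing a geometric series: total = 5.34·[0.9600·(1 − 0.9600^3) / (1 − 0.9600)] ≈ 14.7722 million.

$14.772 million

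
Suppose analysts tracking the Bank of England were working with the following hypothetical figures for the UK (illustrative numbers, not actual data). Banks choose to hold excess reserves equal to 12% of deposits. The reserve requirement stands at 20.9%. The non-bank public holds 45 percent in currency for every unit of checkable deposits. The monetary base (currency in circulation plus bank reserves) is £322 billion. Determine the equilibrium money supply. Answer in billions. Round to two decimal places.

£599.36 billion

The money multiplier is m = (1 + c) / (rr + e + c) = (1 + 0.45) / (0.209 + 0.12 + 0.45) ≈ 1.861361.
So M = m × MB = 1.861361 × 322 ≈ 599.3582 billion.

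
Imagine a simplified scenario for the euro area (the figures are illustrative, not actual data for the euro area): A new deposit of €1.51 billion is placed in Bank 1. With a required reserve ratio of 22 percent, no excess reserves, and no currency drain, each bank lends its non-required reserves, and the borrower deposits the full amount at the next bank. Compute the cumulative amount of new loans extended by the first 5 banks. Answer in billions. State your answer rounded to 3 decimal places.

Bank i lends (1 − rr)^i of the original deposit: Bank 1 lends 1.51·0.7800 = 1.1778, Bank 2 lends 1.51·0.7800² ≈ 0.9187, and so on.
Summing a geometric series: total = 1.51·[0.7800·(1 − 0.7800^5) / (1 − 0.7800)] ≈ 3.8079 billion.

€3.808 billion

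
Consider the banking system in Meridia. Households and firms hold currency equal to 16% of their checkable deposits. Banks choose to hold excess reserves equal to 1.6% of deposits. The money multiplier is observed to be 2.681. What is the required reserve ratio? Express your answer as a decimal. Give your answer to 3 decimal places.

0.257

Using m = 2.681. Since m = (1 + c)/(c + rr + e), the denominator satisfies c + rr + e = (1 + c)/m = (1 + 0.16) / 2.681 ≈ 0.432674.
With c = 0.16 and e = 0.016, the required reserve ratio is 0.432674 − 0.16 − 0.016 = 0.256674.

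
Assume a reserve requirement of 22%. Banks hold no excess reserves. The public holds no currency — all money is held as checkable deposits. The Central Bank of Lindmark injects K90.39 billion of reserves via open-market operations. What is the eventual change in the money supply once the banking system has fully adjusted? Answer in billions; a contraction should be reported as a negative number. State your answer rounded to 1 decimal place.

The simple money multiplier is m = 1/rr = 1/0.22 ≈ 4.5455.
An open-market purchase increases the monetary base by 90.39 billion, so ΔM = m × ΔMB = 4.5455 × 90.39 ≈ 410.8677 billion.

K410.9 billion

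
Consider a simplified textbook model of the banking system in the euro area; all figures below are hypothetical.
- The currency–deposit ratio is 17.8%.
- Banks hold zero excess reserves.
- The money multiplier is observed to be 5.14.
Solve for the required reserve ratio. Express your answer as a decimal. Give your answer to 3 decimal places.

Using m = 5.14. Since m = (1 + c)/(c + rr + e), the denominator satisfies c + rr + e = (1 + c)/m = (1 + 0.178) / 5.14 ≈ 0.229183.
With c = 0.178 and e = 0, the required reserve ratio is 0.229183 − 0.178 − 0 = 0.051183.

0.051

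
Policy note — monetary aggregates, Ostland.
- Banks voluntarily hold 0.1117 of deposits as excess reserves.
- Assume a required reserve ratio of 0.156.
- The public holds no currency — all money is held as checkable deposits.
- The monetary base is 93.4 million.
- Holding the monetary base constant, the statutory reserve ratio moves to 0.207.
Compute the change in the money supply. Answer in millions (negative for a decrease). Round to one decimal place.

Initially m₁ = 1 / (0.156 + 0.1117) ≈ 3.7355, so M₁ = 3.7355 × 93.4 = 348.8957 million.
After the change m₂ = 1 / (0.207 + 0.1117) ≈ 3.1377, so M₂ = 3.1377 × 93.4 ≈ 293.0612 million.
ΔM = M₂ − M₁ = 293.0612 − 348.8957 = -55.8345 million.

-55.8 million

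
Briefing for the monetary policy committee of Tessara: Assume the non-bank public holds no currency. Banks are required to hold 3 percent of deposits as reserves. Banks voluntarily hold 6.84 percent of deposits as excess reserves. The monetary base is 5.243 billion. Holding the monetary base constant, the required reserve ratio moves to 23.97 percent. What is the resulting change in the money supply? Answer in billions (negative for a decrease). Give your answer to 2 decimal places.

Initially m₁ = 1 / (0.03 + 0.0684) ≈ 10.1626, so M₁ = 10.1626 × 5.243 ≈ 53.2825 billion.
After the change m₂ = 1 / (0.2397 + 0.0684) ≈ 3.2457, so M₂ = 3.2457 × 5.243 ≈ 17.0172 billion.
ΔM = M₂ − M₁ = 17.0172 − 53.2825 = -36.2653 billion.

-36.27 billion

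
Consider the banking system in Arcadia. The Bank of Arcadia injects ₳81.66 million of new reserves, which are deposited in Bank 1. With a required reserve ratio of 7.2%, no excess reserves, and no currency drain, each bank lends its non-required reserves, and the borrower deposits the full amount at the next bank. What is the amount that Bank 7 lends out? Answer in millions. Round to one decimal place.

₳48.4 million

Each bank lends a fraction (1 − rr) = 0.9280 of the deposit it receives, so Bank 7 receives 81.66·0.9280^6 and lends 81.66·0.9280^7 ≈ 48.4000 million.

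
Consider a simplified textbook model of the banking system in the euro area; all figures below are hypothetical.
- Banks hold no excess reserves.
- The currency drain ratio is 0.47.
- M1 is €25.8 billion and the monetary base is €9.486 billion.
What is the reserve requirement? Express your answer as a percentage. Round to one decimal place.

7.0%

Using m = M/MB = 25.8/9.486 ≈ 2.719798. Since m = (1 + c)/(c + rr + e), the denominator satisfies c + rr + e = (1 + c)/m = (1 + 0.47) / 2.719798 ≈ 0.540481.
With c = 0.47 and e = 0, the reserve requirement is 0.540481 − 0.47 − 0 = 0.070481.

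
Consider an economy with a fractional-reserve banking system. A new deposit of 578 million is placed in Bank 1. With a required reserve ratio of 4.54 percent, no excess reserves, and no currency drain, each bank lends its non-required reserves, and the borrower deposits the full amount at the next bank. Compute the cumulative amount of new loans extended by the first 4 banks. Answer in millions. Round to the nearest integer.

2061 million

Bank i lends (1 − rr)^i of the original deposit: Bank 1 lends 578·0.9546 = 551.7588, Bank 2 lends 578·0.9546² ≈ 526.7090, and so on.
Summing a geometric series: total = 578·[0.9546·(1 − 0.9546^4) / (1 − 0.9546)] ≈ 2061.2335 million.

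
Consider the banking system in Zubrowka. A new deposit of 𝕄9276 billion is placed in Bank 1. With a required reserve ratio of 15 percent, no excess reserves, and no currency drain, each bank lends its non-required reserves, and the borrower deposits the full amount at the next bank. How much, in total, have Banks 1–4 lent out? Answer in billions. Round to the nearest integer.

𝕄25125 billion

Bank i lends (1 − rr)^i of the original deposit: Bank 1 lends 9276·0.8500 = 7884.6000, Bank 2 lends 9276·0.8500² = 6701.9100, and so on.
Summing a geometric series: total = 9276·[0.8500·(1 − 0.8500^4) / (1 − 0.8500)] ≈ 25125.2635 billion.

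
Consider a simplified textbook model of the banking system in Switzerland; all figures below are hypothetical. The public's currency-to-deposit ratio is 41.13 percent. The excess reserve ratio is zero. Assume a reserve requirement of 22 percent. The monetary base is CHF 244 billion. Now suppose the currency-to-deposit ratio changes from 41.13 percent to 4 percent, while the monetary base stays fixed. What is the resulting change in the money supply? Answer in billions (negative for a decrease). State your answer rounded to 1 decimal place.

Initially m₁ = (1 + 0.4113) / (0.22 + 0.4113) ≈ 2.23555, so M₁ = 2.23555 × 244 = 545.4742 billion.
After the change m₂ = (1 + 0.04) / (0.22 + 0.04) = 4, so M₂ = 4 × 244 = 976 billion.
ΔM = M₂ − M₁ = 976 − 545.4742 = 430.5258 billion.

CHF 430.5 billion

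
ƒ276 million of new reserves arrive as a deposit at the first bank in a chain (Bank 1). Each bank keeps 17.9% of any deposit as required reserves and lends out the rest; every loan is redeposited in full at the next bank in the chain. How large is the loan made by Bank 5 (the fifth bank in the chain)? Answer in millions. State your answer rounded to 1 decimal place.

Each bank lends a fraction (1 − rr) = 0.8210 of the deposit it receives, so Bank 5 receives 276·0.8210^4 and lends 276·0.8210^5 ≈ 102.9496 million.

ƒ102.9 million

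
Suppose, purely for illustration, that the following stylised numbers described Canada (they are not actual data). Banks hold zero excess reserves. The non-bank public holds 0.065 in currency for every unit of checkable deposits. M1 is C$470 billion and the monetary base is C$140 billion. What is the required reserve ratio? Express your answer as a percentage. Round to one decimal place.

Using m = M/MB = 470/140 ≈ 3.357143. Since m = (1 + c)/(c + rr + e), the denominator satisfies c + rr + e = (1 + c)/m = (1 + 0.065) / 3.357143 ≈ 0.317234.
With c = 0.065 and e = 0, the required reserve ratio is 0.317234 − 0.065 − 0 = 0.252234.

25.2%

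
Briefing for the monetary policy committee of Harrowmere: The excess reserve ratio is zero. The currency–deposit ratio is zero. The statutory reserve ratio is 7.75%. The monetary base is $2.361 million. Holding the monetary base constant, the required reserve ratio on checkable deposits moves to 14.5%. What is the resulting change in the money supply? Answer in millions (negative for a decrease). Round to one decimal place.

-14.2 million

Initially m₁ = 1 / (0.0775) ≈ 12.9032, so M₁ = 12.9032 × 2.361 ≈ 30.4645 million.
After the change m₂ = 1 / (0.145) ≈ 6.8966, so M₂ = 6.8966 × 2.361 ≈ 16.2829 million.
ΔM = M₂ − M₁ = 16.2829 − 30.4645 = -14.1816 million.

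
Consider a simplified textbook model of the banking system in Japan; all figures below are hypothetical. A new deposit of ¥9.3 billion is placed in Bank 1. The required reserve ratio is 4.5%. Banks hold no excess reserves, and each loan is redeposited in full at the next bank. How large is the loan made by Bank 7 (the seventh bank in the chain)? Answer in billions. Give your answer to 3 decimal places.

¥6.738 billion

Each bank lends a fraction (1 − rr) = 0.9550 of the deposit it receives, so Bank 7 receives 9.3·0.9550^6 and lends 9.3·0.9550^7 ≈ 6.7376 billion.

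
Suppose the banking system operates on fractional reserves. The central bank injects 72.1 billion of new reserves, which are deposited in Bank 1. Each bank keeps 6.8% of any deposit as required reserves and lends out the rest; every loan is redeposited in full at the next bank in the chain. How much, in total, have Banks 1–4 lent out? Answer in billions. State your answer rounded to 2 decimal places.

Bank i lends (1 − rr)^i of the original deposit: Bank 1 lends 72.1·0.9320 = 67.1972, Bank 2 lends 72.1·0.9320² ≈ 62.6278, and so on.
Summing a geometric series: total = 72.1·[0.9320·(1 − 0.9320^4) / (1 − 0.9320)] ≈ 242.5941 billion.

242.59 billion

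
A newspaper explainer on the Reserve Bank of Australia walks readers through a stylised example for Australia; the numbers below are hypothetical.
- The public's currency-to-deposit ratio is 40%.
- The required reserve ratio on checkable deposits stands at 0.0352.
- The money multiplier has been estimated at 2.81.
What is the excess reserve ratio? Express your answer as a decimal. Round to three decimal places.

0.063

Using m = 2.81. Since m = (1 + c)/(c + rr + e), the denominator satisfies c + rr + e = (1 + c)/m = (1 + 0.4) / 2.81 ≈ 0.498221.
With c = 0.4 and rr = 0.0352, the excess reserve ratio is 0.498221 − 0.4 − 0.0352 = 0.063021.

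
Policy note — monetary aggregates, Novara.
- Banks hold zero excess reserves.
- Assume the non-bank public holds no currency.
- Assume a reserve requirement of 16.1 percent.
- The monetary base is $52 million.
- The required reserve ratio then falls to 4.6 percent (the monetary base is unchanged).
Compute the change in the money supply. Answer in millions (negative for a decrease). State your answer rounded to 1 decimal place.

Initially m₁ = 1 / (0.161) ≈ 6.2112, so M₁ = 6.2112 × 52 = 322.9824 million.
After the change m₂ = 1 / (0.046) ≈ 21.7391, so M₂ = 21.7391 × 52 = 1130.4332 million.
ΔM = M₂ − M₁ = 1130.4332 − 322.9824 = 807.4508 million.

$807.5 million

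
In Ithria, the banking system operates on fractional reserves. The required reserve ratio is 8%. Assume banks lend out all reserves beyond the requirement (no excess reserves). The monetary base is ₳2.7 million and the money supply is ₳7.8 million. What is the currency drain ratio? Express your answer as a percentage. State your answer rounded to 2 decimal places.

Using m = M/MB = 7.8/2.7 ≈ 2.888889. From m = (1 + c)/(c + rr + e), rearranging gives 1 + c = m·(c + rr + e), so c·(1 − m) = m·(rr + e) − 1.
Hence c = [m·(rr + e) − 1]/(1 − m) = [2.888889 × (0.08 + 0) − 1] / (1 − 2.888889) ≈ 0.407059.

40.71%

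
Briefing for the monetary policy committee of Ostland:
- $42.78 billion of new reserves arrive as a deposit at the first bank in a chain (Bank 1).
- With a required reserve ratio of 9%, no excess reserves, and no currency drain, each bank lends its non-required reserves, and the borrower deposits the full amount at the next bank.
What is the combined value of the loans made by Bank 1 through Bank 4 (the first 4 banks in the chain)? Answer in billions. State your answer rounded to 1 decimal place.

Bank i lends (1 − rr)^i of the original deposit: Bank 1 lends 42.78·0.9100 = 38.9298, Bank 2 lends 42.78·0.9100² ≈ 35.4261, and so on.
Summing a geometric series: total = 42.78·[0.9100·(1 − 0.9100^4) / (1 − 0.9100)] ≈ 135.9301 billion.

$135.9 billion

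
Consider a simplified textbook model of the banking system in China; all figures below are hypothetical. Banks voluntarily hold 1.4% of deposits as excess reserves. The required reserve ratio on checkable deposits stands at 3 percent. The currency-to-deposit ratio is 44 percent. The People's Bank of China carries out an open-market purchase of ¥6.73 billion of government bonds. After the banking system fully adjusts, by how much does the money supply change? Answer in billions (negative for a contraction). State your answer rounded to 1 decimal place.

The money multiplier is m = (1 + c) / (rr + e + c) = (1 + 0.44) / (0.03 + 0.014 + 0.44) ≈ 2.9752.
The purchase adds 6.73 billion of base, so ΔM = m × ΔMB = 2.9752 × (+6.73) ≈ 20.0231 billion.

¥20.0 billion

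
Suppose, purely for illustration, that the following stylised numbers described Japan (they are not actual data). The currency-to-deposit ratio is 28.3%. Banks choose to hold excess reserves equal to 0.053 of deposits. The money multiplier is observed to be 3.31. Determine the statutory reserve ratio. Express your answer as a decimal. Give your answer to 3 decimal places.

0.052

Using m = 3.31. Since m = (1 + c)/(c + rr + e), the denominator satisfies c + rr + e = (1 + c)/m = (1 + 0.283) / 3.31 ≈ 0.387613.
With c = 0.283 and e = 0.053, the statutory reserve ratio is 0.387613 − 0.283 − 0.053 = 0.051613.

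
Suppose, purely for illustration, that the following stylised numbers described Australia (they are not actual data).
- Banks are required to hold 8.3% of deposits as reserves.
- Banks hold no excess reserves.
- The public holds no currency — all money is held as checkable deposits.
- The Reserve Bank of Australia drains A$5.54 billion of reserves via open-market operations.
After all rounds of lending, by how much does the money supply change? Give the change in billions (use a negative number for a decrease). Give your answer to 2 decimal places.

The simple money multiplier is m = 1/rr = 1/0.083 ≈ 12.0482.
An open-market sale reduces the monetary base by 5.54 billion, so ΔM = m × ΔMB = 12.0482 × (−5.54) ≈ -66.747 billion.

-66.75 billion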